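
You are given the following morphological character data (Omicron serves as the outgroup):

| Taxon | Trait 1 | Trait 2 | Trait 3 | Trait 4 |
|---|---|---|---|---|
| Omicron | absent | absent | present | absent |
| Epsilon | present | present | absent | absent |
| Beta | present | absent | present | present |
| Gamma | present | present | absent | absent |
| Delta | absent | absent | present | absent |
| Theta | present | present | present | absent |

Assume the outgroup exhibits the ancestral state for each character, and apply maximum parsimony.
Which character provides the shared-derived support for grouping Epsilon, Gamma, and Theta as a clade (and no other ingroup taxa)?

Character polarity is set by the outgroup: the derived state is whichever differs from the outgroup's state, so for Trait 3 the derived state is 'absent', and for the remaining characters it is 'present'.
Only Beta, Epsilon, Gamma, and Theta show the derived state 'present' for Trait 1, supporting them as a clade.
Trait 2: derived state 'present' in Epsilon, Gamma, and Theta only — synapomorphy for {Epsilon, Gamma, Theta}.
Trait 3: derived state 'absent' in Epsilon and Gamma only — synapomorphy for {Epsilon, Gamma}.
Trait 4: derived state 'present' in Beta only — an autapomorphy, so it tells us nothing about relationships among taxa.
Most parsimonious ingroup topology: ((((Epsilon,Gamma),Theta),Beta),Delta).
The clade {Epsilon, Gamma, Theta} is supported by Trait 2: its derived state 'present' occurs in exactly those taxa and in no other taxon (including the outgroup).

Trait 2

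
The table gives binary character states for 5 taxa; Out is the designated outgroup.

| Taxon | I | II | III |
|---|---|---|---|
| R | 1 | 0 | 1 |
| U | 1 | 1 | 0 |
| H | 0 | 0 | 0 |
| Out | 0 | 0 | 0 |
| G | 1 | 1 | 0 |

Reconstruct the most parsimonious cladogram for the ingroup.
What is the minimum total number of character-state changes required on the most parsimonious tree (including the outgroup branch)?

The outgroup has state '0' for every character, so '1' is the derived state throughout.
I (derived state '1') is shared by G, R, and U — a synapomorphy uniting that clade.
II: derived state '1' in G and U only — synapomorphy for {G, U}.
III: derived state '1' in R only — an autapomorphy, so it tells us nothing about relationships among taxa.
Most parsimonious ingroup topology: (((G,U),R),H).
Changes per character on this tree: I: 1; II: 1; III: 1.
Total = 3.

3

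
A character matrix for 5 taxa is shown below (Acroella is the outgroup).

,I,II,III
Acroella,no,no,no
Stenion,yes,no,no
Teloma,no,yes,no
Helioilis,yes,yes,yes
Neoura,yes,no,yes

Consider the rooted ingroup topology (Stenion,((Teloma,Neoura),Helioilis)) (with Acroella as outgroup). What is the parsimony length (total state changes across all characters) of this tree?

Map each character onto (Stenion,((Teloma,Neoura),Helioilis)) (rooted by Acroella) and count the minimum state changes it requires (Fitch parsimony):
I: 2; II: 2; III: 2.
Total tree length = 6.

6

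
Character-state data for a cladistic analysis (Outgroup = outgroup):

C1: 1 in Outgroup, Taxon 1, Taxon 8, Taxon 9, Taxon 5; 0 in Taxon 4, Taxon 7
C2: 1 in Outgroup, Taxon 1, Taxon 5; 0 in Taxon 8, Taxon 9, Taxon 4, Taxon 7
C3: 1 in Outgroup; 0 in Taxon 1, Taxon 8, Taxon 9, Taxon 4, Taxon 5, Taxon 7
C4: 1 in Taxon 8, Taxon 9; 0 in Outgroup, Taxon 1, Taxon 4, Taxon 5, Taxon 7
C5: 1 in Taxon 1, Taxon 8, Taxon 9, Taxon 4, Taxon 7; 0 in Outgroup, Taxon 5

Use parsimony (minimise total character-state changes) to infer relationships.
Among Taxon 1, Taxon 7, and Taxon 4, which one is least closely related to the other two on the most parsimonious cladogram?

Taxon 1

Character polarity is set by the outgroup: the derived state is whichever differs from the outgroup's state, so for C1, C2, C3 the derived state is '0', and for the remaining characters it is '1'.
Only Taxon 4 and Taxon 7 show the derived state '0' for C1, supporting them as a clade.
Only Taxon 4, Taxon 7, Taxon 8, and Taxon 9 show the derived state '0' for C2, supporting them as a clade.
C3 (derived state '0') is shared by all ingroup taxa — unites the whole ingroup.
C4: derived state '1' in Taxon 8 and Taxon 9 only — synapomorphy for {Taxon 8, Taxon 9}.
C5 (derived state '1') is shared by Taxon 1, Taxon 4, Taxon 7, Taxon 8, and Taxon 9 — a synapomorphy uniting that clade.
Most parsimonious ingroup topology: ((Taxon 1,((Taxon 8,Taxon 9),(Taxon 4,Taxon 7))),Taxon 5).
Taxon 7 and Taxon 4 share a more recent common ancestor with each other than either does with Taxon 1, so Taxon 1 is the least closely related of the three.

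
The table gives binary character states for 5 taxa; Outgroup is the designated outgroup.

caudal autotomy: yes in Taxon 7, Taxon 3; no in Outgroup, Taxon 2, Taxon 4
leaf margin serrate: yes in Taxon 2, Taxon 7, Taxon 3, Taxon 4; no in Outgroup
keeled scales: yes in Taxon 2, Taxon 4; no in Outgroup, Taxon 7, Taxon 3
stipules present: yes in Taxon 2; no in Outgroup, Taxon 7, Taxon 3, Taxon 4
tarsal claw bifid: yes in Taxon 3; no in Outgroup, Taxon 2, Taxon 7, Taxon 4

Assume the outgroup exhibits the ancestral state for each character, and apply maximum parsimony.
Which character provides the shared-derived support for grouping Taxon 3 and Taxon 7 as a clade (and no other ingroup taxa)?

The outgroup has state 'no' for every character, so 'yes' is the derived state throughout.
caudal autotomy (derived state 'yes') is shared by Taxon 3 and Taxon 7 — a synapomorphy uniting that clade.
leaf margin serrate (derived state 'yes') is shared by all ingroup taxa — unites the whole ingroup.
Only Taxon 2 and Taxon 4 show the derived state 'yes' for keeled scales, supporting them as a clade.
stipules present: derived state 'yes' in Taxon 2 only — an autapomorphy, so it tells us nothing about relationships among taxa.
tarsal claw bifid: derived state 'yes' in Taxon 3 only — an autapomorphy, so it tells us nothing about relationships among taxa.
Most parsimonious ingroup topology: ((Taxon 2,Taxon 4),(Taxon 7,Taxon 3)).
The clade {Taxon 3, Taxon 7} is supported by caudal autotomy: its derived state 'yes' occurs in exactly those taxa and in no other taxon (including the outgroup).

caudal autotomy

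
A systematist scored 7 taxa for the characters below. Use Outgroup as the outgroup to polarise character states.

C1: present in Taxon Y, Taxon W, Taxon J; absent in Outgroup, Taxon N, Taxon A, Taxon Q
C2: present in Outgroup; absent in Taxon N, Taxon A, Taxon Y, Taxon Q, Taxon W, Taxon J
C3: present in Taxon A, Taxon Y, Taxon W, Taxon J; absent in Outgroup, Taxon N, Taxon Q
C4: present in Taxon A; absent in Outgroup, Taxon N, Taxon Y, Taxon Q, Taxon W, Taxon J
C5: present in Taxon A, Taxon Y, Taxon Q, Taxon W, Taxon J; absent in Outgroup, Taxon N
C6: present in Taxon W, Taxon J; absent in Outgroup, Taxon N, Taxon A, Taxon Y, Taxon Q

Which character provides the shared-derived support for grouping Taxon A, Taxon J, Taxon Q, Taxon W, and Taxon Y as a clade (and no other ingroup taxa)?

Character polarity is set by the outgroup: the derived state is whichever differs from the outgroup's state, so for C2 the derived state is 'absent', and for the remaining characters it is 'present'.
Only Taxon J, Taxon W, and Taxon Y show the derived state 'present' for C1, supporting them as a clade.
C2 (derived state 'absent') is shared by all ingroup taxa — unites the whole ingroup.
C3: derived state 'present' in Taxon A, Taxon J, Taxon W, and Taxon Y only — synapomorphy for {Taxon A, Taxon J, Taxon W, Taxon Y}.
C4: derived state 'present' in Taxon A only — an autapomorphy, so it tells us nothing about relationships among taxa.
C5 (derived state 'present') is shared by Taxon A, Taxon J, Taxon Q, Taxon W, and Taxon Y — a synapomorphy uniting that clade.
C6 (derived state 'present') is shared by Taxon J and Taxon W — a synapomorphy uniting that clade.
Most parsimonious ingroup topology: (Taxon N,((Taxon A,(Taxon Y,(Taxon W,Taxon J))),Taxon Q)).
The clade {Taxon A, Taxon J, Taxon Q, Taxon W, Taxon Y} is supported by C5: its derived state 'present' occurs in exactly those taxa and in no other taxon (including the outgroup).

C5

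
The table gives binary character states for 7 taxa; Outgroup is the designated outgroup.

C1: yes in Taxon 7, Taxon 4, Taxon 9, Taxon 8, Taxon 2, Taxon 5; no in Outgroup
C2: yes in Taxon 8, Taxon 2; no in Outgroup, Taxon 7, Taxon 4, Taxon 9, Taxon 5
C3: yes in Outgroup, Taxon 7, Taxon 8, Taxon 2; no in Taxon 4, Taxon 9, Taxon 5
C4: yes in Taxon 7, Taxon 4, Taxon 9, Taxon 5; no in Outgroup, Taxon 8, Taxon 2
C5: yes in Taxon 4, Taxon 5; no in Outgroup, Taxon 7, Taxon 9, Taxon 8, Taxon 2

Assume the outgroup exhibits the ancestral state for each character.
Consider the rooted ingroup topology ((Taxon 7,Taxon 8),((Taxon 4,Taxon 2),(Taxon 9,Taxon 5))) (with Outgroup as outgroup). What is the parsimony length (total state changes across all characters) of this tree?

Map each character onto ((Taxon 7,Taxon 8),((Taxon 4,Taxon 2),(Taxon 9,Taxon 5))) (rooted by Outgroup) and count the minimum state changes it requires (Fitch parsimony):
C1: 1; C2: 2; C3: 2; C4: 3; C5: 2.
Total tree length = 10.

10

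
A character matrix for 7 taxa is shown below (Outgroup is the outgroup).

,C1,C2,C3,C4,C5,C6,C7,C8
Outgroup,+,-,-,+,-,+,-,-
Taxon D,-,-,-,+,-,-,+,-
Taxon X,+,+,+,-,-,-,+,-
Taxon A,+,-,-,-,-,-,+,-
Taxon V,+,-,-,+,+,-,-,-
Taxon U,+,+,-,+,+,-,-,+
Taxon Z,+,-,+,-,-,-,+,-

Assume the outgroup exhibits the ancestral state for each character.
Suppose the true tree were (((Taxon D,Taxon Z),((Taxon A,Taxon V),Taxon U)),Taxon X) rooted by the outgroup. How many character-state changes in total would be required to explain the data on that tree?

Map each character onto (((Taxon D,Taxon Z),((Taxon A,Taxon V),Taxon U)),Taxon X) (rooted by Outgroup) and count the minimum state changes it requires (Fitch parsimony):
C1: 1; C2: 2; C3: 2; C4: 3; C5: 2; C6: 1; C7: 3; C8: 1.
Total tree length = 15.

15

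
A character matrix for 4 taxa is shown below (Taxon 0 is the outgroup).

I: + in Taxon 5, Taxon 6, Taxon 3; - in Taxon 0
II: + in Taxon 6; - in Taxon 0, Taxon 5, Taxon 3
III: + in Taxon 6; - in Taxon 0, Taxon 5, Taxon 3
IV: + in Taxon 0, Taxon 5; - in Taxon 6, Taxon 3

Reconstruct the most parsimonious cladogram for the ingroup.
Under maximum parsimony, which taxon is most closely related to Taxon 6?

Character polarity is set by the outgroup: the derived state is whichever differs from the outgroup's state, so for IV the derived state is '-', and for the remaining characters it is '+'.
All ingroup taxa share the derived state '+' for I; it defines the ingroup but does not resolve relationships within it.
II: derived state '+' in Taxon 6 only — an autapomorphy, so it tells us nothing about relationships among taxa.
III: derived state '+' in Taxon 6 only — an autapomorphy, so it tells us nothing about relationships among taxa.
Only Taxon 3 and Taxon 6 show the derived state '-' for IV, supporting them as a clade.
Most parsimonious ingroup topology: (Taxon 5,(Taxon 6,Taxon 3)).
Taxon 6 and Taxon 3 form a cherry on this tree, so they are sister taxa.

Taxon 3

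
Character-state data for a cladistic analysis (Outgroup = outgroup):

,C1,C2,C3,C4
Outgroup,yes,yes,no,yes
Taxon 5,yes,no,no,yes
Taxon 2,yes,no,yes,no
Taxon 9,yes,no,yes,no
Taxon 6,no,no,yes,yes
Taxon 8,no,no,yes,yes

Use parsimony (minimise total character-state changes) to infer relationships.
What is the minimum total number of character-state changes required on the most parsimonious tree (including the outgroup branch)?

Character polarity is set by the outgroup: the derived state is whichever differs from the outgroup's state, so for C1, C2, C4 the derived state is 'no', and for the remaining characters it is 'yes'.
Only Taxon 6 and Taxon 8 show the derived state 'no' for C1, supporting them as a clade.
C2 (derived state 'no') is shared by all ingroup taxa — unites the whole ingroup.
C3 (derived state 'yes') is shared by Taxon 2, Taxon 6, Taxon 8, and Taxon 9 — a synapomorphy uniting that clade.
C4 (derived state 'no') is shared by Taxon 2 and Taxon 9 — a synapomorphy uniting that clade.
Most parsimonious ingroup topology: (Taxon 5,((Taxon 2,Taxon 9),(Taxon 6,Taxon 8))).
Changes per character on this tree: C1: 1; C2: 1; C3: 1; C4: 1.
Total = 4.

4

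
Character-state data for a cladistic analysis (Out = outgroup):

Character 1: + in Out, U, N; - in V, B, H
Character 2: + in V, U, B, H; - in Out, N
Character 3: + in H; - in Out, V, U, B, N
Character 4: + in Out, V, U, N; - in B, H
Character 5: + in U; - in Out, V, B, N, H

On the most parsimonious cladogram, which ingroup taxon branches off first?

Character polarity is set by the outgroup: the derived state is whichever differs from the outgroup's state, so for Character 1, Character 4 the derived state is '-', and for the remaining characters it is '+'.
Character 1 (derived state '-') is shared by B, H, and V — a synapomorphy uniting that clade.
Character 2 (derived state '+') is shared by B, H, U, and V — a synapomorphy uniting that clade.
Character 3: derived state '+' in H only — an autapomorphy, so it tells us nothing about relationships among taxa.
Character 4: derived state '-' in B and H only — synapomorphy for {B, H}.
Character 5: derived state '+' in U only — an autapomorphy, so it tells us nothing about relationships among taxa.
Most parsimonious ingroup topology: (((V,(B,H)),U),N).
N is sister to the clade containing all other ingroup taxa, so it is the earliest-diverging (most basal) ingroup lineage.

N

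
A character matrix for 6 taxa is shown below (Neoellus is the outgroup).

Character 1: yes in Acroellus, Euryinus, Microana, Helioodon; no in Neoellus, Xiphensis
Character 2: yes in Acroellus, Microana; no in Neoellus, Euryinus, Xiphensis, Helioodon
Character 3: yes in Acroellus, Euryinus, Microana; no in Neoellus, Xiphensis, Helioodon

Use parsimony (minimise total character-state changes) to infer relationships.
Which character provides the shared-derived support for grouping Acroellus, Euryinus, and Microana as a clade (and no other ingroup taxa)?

Character 3

The outgroup has state 'no' for every character, so 'yes' is the derived state throughout.
Only Acroellus, Euryinus, Helioodon, and Microana show the derived state 'yes' for Character 1, supporting them as a clade.
Character 2 (derived state 'yes') is shared by Acroellus and Microana — a synapomorphy uniting that clade.
Character 3 (derived state 'yes') is shared by Acroellus, Euryinus, and Microana — a synapomorphy uniting that clade.
Most parsimonious ingroup topology: ((((Acroellus,Microana),Euryinus),Helioodon),Xiphensis).
The clade {Acroellus, Euryinus, Microana} is supported by Character 3: its derived state 'yes' occurs in exactly those taxa and in no other taxon (including the outgroup).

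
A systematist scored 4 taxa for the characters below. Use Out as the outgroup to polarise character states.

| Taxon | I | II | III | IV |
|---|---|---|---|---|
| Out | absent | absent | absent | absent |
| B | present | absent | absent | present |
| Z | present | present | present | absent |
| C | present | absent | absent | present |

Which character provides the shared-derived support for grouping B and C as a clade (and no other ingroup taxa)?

IV

The outgroup has state 'absent' for every character, so 'present' is the derived state throughout.
I (derived state 'present') is shared by all ingroup taxa — unites the whole ingroup.
II (derived state 'present') is unique to Z (autapomorphy; uninformative for grouping).
III: derived state 'present' in Z only — an autapomorphy, so it tells us nothing about relationships among taxa.
IV (derived state 'present') is shared by B and C — a synapomorphy uniting that clade.
Most parsimonious ingroup topology: ((B,C),Z).
The clade {B, C} is supported by IV: its derived state 'present' occurs in exactly those taxa and in no other taxon (including the outgroup).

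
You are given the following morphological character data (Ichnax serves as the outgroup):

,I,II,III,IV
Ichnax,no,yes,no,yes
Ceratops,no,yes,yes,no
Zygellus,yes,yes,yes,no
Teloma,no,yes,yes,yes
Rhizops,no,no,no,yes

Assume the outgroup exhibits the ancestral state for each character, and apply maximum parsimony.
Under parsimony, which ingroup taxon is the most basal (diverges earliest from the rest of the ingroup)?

Character polarity is set by the outgroup: the derived state is whichever differs from the outgroup's state, so for II, IV the derived state is 'no', and for the remaining characters it is 'yes'.
I (derived state 'yes') is unique to Zygellus (autapomorphy; uninformative for grouping).
II (derived state 'no') is unique to Rhizops (autapomorphy; uninformative for grouping).
III (derived state 'yes') is shared by Ceratops, Teloma, and Zygellus — a synapomorphy uniting that clade.
IV: derived state 'no' in Ceratops and Zygellus only — synapomorphy for {Ceratops, Zygellus}.
Most parsimonious ingroup topology: (((Ceratops,Zygellus),Teloma),Rhizops).
Rhizops is sister to the clade containing all other ingroup taxa, so it is the earliest-diverging (most basal) ingroup lineage.

Rhizops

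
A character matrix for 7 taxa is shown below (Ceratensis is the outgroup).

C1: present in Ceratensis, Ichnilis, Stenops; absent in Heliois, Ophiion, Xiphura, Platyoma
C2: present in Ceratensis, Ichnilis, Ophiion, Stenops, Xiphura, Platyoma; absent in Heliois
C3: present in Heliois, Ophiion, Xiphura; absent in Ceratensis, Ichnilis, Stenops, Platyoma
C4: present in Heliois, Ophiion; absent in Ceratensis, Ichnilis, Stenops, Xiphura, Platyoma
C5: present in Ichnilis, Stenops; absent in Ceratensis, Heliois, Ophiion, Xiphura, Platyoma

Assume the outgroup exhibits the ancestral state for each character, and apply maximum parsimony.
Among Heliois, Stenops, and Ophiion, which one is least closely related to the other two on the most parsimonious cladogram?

Stenops

Character polarity is set by the outgroup: the derived state is whichever differs from the outgroup's state, so for C1, C2 the derived state is 'absent', and for the remaining characters it is 'present'.
C1: derived state 'absent' in Heliois, Ophiion, Platyoma, and Xiphura only — synapomorphy for {Heliois, Ophiion, Platyoma, Xiphura}.
C2: derived state 'absent' in Heliois only — an autapomorphy, so it tells us nothing about relationships among taxa.
C3 (derived state 'present') is shared by Heliois, Ophiion, and Xiphura — a synapomorphy uniting that clade.
C4 (derived state 'present') is shared by Heliois and Ophiion — a synapomorphy uniting that clade.
C5: derived state 'present' in Ichnilis and Stenops only — synapomorphy for {Ichnilis, Stenops}.
Most parsimonious ingroup topology: ((Ichnilis,Stenops),(((Heliois,Ophiion),Xiphura),Platyoma)).
Heliois and Ophiion share a more recent common ancestor with each other than either does with Stenops, so Stenops is the least closely related of the three.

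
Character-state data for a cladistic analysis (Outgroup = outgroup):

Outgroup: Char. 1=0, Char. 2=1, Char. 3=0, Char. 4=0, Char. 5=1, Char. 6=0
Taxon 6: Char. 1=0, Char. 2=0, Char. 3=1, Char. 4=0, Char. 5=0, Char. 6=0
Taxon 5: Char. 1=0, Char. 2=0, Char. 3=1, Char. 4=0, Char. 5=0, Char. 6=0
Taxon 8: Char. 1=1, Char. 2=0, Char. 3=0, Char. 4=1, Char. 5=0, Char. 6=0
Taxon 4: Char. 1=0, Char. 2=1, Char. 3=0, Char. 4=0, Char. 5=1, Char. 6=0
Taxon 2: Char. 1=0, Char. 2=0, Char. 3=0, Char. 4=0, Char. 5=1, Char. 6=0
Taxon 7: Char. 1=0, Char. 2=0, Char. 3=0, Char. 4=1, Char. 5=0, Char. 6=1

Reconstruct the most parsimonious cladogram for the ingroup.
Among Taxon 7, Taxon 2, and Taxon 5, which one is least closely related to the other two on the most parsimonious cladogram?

Taxon 2

Character polarity is set by the outgroup: the derived state is whichever differs from the outgroup's state, so for Char. 2, Char. 5 the derived state is '0', and for the remaining characters it is '1'.
Char. 1: derived state '1' in Taxon 8 only — an autapomorphy, so it tells us nothing about relationships among taxa.
Only Taxon 2, Taxon 5, Taxon 6, Taxon 7, and Taxon 8 show the derived state '0' for Char. 2, supporting them as a clade.
Char. 3 (derived state '1') is shared by Taxon 5 and Taxon 6 — a synapomorphy uniting that clade.
Char. 4: derived state '1' in Taxon 7 and Taxon 8 only — synapomorphy for {Taxon 7, Taxon 8}.
Char. 5: derived state '0' in Taxon 5, Taxon 6, Taxon 7, and Taxon 8 only — synapomorphy for {Taxon 5, Taxon 6, Taxon 7, Taxon 8}.
Char. 6 (derived state '1') is unique to Taxon 7 (autapomorphy; uninformative for grouping).
Most parsimonious ingroup topology: ((((Taxon 5,Taxon 6),(Taxon 7,Taxon 8)),Taxon 2),Taxon 4).
Taxon 7 and Taxon 5 share a more recent common ancestor with each other than either does with Taxon 2, so Taxon 2 is the least closely related of the three.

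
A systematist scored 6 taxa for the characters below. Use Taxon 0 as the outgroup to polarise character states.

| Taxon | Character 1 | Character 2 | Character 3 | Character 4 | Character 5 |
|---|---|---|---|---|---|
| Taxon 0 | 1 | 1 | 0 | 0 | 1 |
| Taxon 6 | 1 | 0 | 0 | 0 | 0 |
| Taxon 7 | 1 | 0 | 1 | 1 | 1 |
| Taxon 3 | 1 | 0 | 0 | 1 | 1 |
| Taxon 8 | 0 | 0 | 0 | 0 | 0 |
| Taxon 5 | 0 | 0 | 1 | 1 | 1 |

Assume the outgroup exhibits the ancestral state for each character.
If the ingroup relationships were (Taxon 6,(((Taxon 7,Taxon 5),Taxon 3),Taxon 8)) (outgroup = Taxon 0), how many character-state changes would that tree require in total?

Map each character onto (Taxon 6,(((Taxon 7,Taxon 5),Taxon 3),Taxon 8)) (rooted by Taxon 0) and count the minimum state changes it requires (Fitch parsimony):
Character 1: 2; Character 2: 1; Character 3: 1; Character 4: 1; Character 5: 2.
Total tree length = 7.

7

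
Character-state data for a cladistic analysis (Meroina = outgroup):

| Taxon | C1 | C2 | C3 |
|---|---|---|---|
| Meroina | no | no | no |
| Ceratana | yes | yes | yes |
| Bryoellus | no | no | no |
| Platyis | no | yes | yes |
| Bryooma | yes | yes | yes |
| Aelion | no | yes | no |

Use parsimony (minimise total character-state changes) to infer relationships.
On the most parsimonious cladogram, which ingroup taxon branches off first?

The outgroup has state 'no' for every character, so 'yes' is the derived state throughout.
C1 (derived state 'yes') is shared by Bryooma and Ceratana — a synapomorphy uniting that clade.
C2 (derived state 'yes') is shared by Aelion, Bryooma, Ceratana, and Platyis — a synapomorphy uniting that clade.
C3: derived state 'yes' in Bryooma, Ceratana, and Platyis only — synapomorphy for {Bryooma, Ceratana, Platyis}.
Most parsimonious ingroup topology: ((((Ceratana,Bryooma),Platyis),Aelion),Bryoellus).
Bryoellus is sister to the clade containing all other ingroup taxa, so it is the earliest-diverging (most basal) ingroup lineage.

Bryoellus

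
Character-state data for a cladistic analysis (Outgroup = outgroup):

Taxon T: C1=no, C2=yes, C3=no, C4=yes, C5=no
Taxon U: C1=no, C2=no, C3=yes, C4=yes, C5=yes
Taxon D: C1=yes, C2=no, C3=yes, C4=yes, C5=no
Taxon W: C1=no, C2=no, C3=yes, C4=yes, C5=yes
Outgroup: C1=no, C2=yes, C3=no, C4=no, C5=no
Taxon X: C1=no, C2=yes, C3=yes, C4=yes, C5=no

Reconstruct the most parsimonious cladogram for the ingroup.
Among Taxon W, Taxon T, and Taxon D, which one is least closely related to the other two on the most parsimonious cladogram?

Taxon T

Character polarity is set by the outgroup: the derived state is whichever differs from the outgroup's state, so for C2 the derived state is 'no', and for the remaining characters it is 'yes'.
C1: derived state 'yes' in Taxon D only — an autapomorphy, so it tells us nothing about relationships among taxa.
C2 (derived state 'no') is shared by Taxon D, Taxon U, and Taxon W — a synapomorphy uniting that clade.
C3: derived state 'yes' in Taxon D, Taxon U, Taxon W, and Taxon X only — synapomorphy for {Taxon D, Taxon U, Taxon W, Taxon X}.
All ingroup taxa share the derived state 'yes' for C4; it defines the ingroup but does not resolve relationships within it.
C5 (derived state 'yes') is shared by Taxon U and Taxon W — a synapomorphy uniting that clade.
Most parsimonious ingroup topology: ((Taxon X,((Taxon W,Taxon U),Taxon D)),Taxon T).
Taxon W and Taxon D share a more recent common ancestor with each other than either does with Taxon T, so Taxon T is the least closely related of the three.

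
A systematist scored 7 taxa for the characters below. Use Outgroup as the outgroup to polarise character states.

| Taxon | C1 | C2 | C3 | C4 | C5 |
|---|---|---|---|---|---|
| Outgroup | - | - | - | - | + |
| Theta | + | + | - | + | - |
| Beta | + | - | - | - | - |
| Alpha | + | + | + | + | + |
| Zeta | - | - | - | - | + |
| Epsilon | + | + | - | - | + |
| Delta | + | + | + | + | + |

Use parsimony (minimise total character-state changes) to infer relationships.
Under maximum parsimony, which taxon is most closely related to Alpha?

Character polarity is set by the outgroup: the derived state is whichever differs from the outgroup's state, so for C5 the derived state is '-', and for the remaining characters it is '+'.
C1: derived state '+' in Alpha, Beta, Delta, Epsilon, and Theta only — synapomorphy for {Alpha, Beta, Delta, Epsilon, Theta}.
Only Alpha, Delta, Epsilon, and Theta show the derived state '+' for C2, supporting them as a clade.
C3: derived state '+' in Alpha and Delta only — synapomorphy for {Alpha, Delta}.
C4 (derived state '+') is shared by Alpha, Delta, and Theta — a synapomorphy uniting that clade.
C5 groups Beta and Theta, which is incompatible with the clades supported by the remaining characters; treating it as convergent (homoplasy) costs fewer steps than any alternative tree.
Most parsimonious ingroup topology: ((((Theta,(Alpha,Delta)),Epsilon),Beta),Zeta).
Alpha and Delta form a cherry on this tree, so they are sister taxa.

Delta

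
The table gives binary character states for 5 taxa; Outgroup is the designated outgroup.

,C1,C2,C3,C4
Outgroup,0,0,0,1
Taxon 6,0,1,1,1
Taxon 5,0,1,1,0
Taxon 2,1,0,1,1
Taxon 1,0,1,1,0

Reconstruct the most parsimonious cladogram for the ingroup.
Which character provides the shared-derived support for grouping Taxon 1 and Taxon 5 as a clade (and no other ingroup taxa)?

C4

Character polarity is set by the outgroup: the derived state is whichever differs from the outgroup's state, so for C4 the derived state is '0', and for the remaining characters it is '1'.
C1: derived state '1' in Taxon 2 only — an autapomorphy, so it tells us nothing about relationships among taxa.
Only Taxon 1, Taxon 5, and Taxon 6 show the derived state '1' for C2, supporting them as a clade.
C3 (derived state '1') is shared by all ingroup taxa — unites the whole ingroup.
Only Taxon 1 and Taxon 5 show the derived state '0' for C4, supporting them as a clade.
Most parsimonious ingroup topology: ((Taxon 6,(Taxon 5,Taxon 1)),Taxon 2).
The clade {Taxon 1, Taxon 5} is supported by C4: its derived state '0' occurs in exactly those taxa and in no other taxon (including the outgroup).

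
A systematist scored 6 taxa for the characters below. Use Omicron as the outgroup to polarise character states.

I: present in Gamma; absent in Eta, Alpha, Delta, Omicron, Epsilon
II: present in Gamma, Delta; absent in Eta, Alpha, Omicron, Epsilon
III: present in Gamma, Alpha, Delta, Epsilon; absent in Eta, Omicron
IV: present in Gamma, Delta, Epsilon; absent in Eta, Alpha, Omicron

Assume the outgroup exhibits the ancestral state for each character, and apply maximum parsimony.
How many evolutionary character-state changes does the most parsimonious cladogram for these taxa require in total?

The outgroup has state 'absent' for every character, so 'present' is the derived state throughout.
I: derived state 'present' in Gamma only — an autapomorphy, so it tells us nothing about relationships among taxa.
Only Delta and Gamma show the derived state 'present' for II, supporting them as a clade.
III: derived state 'present' in Alpha, Delta, Epsilon, and Gamma only — synapomorphy for {Alpha, Delta, Epsilon, Gamma}.
Only Delta, Epsilon, and Gamma show the derived state 'present' for IV, supporting them as a clade.
Most parsimonious ingroup topology: ((((Delta,Gamma),Epsilon),Alpha),Eta).
Changes per character on this tree: I: 1; II: 1; III: 1; IV: 1.
Total = 4.

4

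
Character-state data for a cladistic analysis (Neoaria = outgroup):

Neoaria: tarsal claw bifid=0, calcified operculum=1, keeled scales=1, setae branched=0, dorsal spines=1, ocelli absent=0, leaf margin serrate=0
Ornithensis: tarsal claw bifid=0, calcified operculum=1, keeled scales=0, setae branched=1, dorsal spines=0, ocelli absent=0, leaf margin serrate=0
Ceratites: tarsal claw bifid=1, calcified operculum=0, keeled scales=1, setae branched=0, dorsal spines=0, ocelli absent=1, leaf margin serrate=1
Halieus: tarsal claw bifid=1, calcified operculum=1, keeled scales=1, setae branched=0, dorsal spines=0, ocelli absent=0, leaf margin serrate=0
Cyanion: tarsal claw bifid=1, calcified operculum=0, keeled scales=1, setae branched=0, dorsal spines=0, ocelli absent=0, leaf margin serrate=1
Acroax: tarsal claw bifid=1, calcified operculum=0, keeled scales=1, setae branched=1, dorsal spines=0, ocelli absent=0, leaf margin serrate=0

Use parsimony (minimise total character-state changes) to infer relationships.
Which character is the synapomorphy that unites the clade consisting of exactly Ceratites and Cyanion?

Character polarity is set by the outgroup: the derived state is whichever differs from the outgroup's state, so for calcified operculum, keeled scales, dorsal spines the derived state is '0', and for the remaining characters it is '1'.
tarsal claw bifid (derived state '1') is shared by Acroax, Ceratites, Cyanion, and Halieus — a synapomorphy uniting that clade.
calcified operculum: derived state '0' in Acroax, Ceratites, and Cyanion only — synapomorphy for {Acroax, Ceratites, Cyanion}.
keeled scales (derived state '0') is unique to Ornithensis (autapomorphy; uninformative for grouping).
setae branched groups Acroax and Ornithensis, which is incompatible with the clades supported by the remaining characters; treating it as convergent (homoplasy) costs fewer steps than any alternative tree.
All ingroup taxa share the derived state '0' for dorsal spines; it defines the ingroup but does not resolve relationships within it.
ocelli absent (derived state '1') is unique to Ceratites (autapomorphy; uninformative for grouping).
leaf margin serrate (derived state '1') is shared by Ceratites and Cyanion — a synapomorphy uniting that clade.
Most parsimonious ingroup topology: (Ornithensis,(((Ceratites,Cyanion),Acroax),Halieus)).
The clade {Ceratites, Cyanion} is supported by leaf margin serrate: its derived state '1' occurs in exactly those taxa and in no other taxon (including the outgroup).

leaf margin serrate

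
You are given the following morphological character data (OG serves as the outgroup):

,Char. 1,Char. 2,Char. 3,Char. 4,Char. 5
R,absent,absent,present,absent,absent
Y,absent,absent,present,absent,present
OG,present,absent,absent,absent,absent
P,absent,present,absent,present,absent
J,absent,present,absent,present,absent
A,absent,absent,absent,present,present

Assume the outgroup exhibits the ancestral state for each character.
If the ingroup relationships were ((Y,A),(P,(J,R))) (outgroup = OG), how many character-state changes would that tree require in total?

Map each character onto ((Y,A),(P,(J,R))) (rooted by OG) and count the minimum state changes it requires (Fitch parsimony):
Char. 1: 1; Char. 2: 2; Char. 3: 2; Char. 4: 3; Char. 5: 1.
Total tree length = 9.

9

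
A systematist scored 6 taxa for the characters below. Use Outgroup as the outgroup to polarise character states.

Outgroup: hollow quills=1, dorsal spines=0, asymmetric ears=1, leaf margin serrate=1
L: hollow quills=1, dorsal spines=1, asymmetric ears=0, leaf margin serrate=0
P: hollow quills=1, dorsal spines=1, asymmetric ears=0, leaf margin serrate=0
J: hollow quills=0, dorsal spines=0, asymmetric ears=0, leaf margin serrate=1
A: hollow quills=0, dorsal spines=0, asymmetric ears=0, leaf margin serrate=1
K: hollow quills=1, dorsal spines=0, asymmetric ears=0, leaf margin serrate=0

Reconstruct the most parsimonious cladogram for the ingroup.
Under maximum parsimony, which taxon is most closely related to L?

P

Character polarity is set by the outgroup: the derived state is whichever differs from the outgroup's state, so for hollow quills, asymmetric ears, leaf margin serrate the derived state is '0', and for the remaining characters it is '1'.
hollow quills: derived state '0' in A and J only — synapomorphy for {A, J}.
dorsal spines (derived state '1') is shared by L and P — a synapomorphy uniting that clade.
asymmetric ears (derived state '0') is shared by all ingroup taxa — unites the whole ingroup.
leaf margin serrate (derived state '0') is shared by K, L, and P — a synapomorphy uniting that clade.
Most parsimonious ingroup topology: (((L,P),K),(J,A)).
L and P form a cherry on this tree, so they are sister taxa.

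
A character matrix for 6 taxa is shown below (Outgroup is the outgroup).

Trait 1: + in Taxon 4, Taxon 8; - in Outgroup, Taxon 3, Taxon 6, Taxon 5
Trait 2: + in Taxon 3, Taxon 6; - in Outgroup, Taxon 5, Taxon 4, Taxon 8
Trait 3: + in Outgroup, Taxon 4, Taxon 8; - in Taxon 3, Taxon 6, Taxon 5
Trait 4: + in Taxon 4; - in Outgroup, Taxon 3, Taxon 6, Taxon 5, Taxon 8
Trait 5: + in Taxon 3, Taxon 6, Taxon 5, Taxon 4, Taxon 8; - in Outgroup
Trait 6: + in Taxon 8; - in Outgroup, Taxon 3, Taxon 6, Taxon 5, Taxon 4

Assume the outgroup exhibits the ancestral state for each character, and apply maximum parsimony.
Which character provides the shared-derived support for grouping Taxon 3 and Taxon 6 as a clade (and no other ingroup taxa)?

Trait 2

Character polarity is set by the outgroup: the derived state is whichever differs from the outgroup's state, so for Trait 3 the derived state is '-', and for the remaining characters it is '+'.
Only Taxon 4 and Taxon 8 show the derived state '+' for Trait 1, supporting them as a clade.
Trait 2 (derived state '+') is shared by Taxon 3 and Taxon 6 — a synapomorphy uniting that clade.
Trait 3: derived state '-' in Taxon 3, Taxon 5, and Taxon 6 only — synapomorphy for {Taxon 3, Taxon 5, Taxon 6}.
Trait 4: derived state '+' in Taxon 4 only — an autapomorphy, so it tells us nothing about relationships among taxa.
Trait 5 (derived state '+') is shared by all ingroup taxa — unites the whole ingroup.
Trait 6 (derived state '+') is unique to Taxon 8 (autapomorphy; uninformative for grouping).
Most parsimonious ingroup topology: (((Taxon 3,Taxon 6),Taxon 5),(Taxon 4,Taxon 8)).
The clade {Taxon 3, Taxon 6} is supported by Trait 2: its derived state '+' occurs in exactly those taxa and in no other taxon (including the outgroup).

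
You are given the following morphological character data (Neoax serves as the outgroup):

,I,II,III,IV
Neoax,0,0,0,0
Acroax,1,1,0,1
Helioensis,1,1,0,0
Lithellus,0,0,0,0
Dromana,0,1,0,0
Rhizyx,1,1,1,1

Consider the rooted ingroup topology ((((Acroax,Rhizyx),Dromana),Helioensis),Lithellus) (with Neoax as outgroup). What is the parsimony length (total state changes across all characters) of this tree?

5

Map each character onto ((((Acroax,Rhizyx),Dromana),Helioensis),Lithellus) (rooted by Neoax) and count the minimum state changes it requires (Fitch parsimony):
I: 2; II: 1; III: 1; IV: 1.
Total tree length = 5.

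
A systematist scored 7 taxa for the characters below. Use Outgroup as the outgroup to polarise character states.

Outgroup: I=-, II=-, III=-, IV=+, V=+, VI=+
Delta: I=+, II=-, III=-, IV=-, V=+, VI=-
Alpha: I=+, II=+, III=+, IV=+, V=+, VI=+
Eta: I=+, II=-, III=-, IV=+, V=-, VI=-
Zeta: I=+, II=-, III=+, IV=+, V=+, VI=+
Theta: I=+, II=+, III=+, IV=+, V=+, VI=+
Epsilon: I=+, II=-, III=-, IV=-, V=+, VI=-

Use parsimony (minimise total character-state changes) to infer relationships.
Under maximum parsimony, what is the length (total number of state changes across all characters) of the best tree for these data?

6

Character polarity is set by the outgroup: the derived state is whichever differs from the outgroup's state, so for IV, V, VI the derived state is '-', and for the remaining characters it is '+'.
All ingroup taxa share the derived state '+' for I; it defines the ingroup but does not resolve relationships within it.
II: derived state '+' in Alpha and Theta only — synapomorphy for {Alpha, Theta}.
Only Alpha, Theta, and Zeta show the derived state '+' for III, supporting them as a clade.
Only Delta and Epsilon show the derived state '-' for IV, supporting them as a clade.
V (derived state '-') is unique to Eta (autapomorphy; uninformative for grouping).
Only Delta, Epsilon, and Eta show the derived state '-' for VI, supporting them as a clade.
Most parsimonious ingroup topology: (((Delta,Epsilon),Eta),((Alpha,Theta),Zeta)).
Changes per character on this tree: I: 1; II: 1; III: 1; IV: 1; V: 1; VI: 1.
Total = 6.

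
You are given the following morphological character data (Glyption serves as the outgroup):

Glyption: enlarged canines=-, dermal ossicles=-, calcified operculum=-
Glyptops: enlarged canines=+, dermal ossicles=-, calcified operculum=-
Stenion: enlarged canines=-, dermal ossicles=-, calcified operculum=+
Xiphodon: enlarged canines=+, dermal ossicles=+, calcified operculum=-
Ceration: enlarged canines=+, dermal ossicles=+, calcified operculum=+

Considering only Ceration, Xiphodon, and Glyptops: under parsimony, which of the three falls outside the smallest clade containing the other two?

Glyptops

The outgroup has state '-' for every character, so '+' is the derived state throughout.
enlarged canines (derived state '+') is shared by Ceration, Glyptops, and Xiphodon — a synapomorphy uniting that clade.
dermal ossicles (derived state '+') is shared by Ceration and Xiphodon — a synapomorphy uniting that clade.
calcified operculum (state '+') occurs in Ceration and Stenion but conflicts with the nesting implied by the other characters — most parsimoniously interpreted as homoplasy.
Most parsimonious ingroup topology: ((Glyptops,(Xiphodon,Ceration)),Stenion).
Ceration and Xiphodon share a more recent common ancestor with each other than either does with Glyptops, so Glyptops is the least closely related of the three.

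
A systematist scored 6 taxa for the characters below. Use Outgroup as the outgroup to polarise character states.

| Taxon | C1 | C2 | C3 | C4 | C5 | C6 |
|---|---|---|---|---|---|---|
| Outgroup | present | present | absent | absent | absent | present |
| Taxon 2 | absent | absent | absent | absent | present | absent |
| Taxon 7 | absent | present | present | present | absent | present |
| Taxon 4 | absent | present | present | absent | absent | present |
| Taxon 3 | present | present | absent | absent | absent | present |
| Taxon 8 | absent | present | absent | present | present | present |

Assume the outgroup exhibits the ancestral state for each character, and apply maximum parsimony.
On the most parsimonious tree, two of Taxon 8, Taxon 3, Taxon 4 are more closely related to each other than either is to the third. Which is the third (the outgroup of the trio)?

Taxon 3

Character polarity is set by the outgroup: the derived state is whichever differs from the outgroup's state, so for C1, C2, C6 the derived state is 'absent', and for the remaining characters it is 'present'.
C1 (derived state 'absent') is shared by Taxon 2, Taxon 4, Taxon 7, and Taxon 8 — a synapomorphy uniting that clade.
C2: derived state 'absent' in Taxon 2 only — an autapomorphy, so it tells us nothing about relationships among taxa.
Only Taxon 4 and Taxon 7 show the derived state 'present' for C3, supporting them as a clade.
C4 groups Taxon 7 and Taxon 8, which is incompatible with the clades supported by the remaining characters; treating it as convergent (homoplasy) costs fewer steps than any alternative tree.
Only Taxon 2 and Taxon 8 show the derived state 'present' for C5, supporting them as a clade.
C6: derived state 'absent' in Taxon 2 only — an autapomorphy, so it tells us nothing about relationships among taxa.
Most parsimonious ingroup topology: (((Taxon 2,Taxon 8),(Taxon 7,Taxon 4)),Taxon 3).
Taxon 4 and Taxon 8 share a more recent common ancestor with each other than either does with Taxon 3, so Taxon 3 is the least closely related of the three.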